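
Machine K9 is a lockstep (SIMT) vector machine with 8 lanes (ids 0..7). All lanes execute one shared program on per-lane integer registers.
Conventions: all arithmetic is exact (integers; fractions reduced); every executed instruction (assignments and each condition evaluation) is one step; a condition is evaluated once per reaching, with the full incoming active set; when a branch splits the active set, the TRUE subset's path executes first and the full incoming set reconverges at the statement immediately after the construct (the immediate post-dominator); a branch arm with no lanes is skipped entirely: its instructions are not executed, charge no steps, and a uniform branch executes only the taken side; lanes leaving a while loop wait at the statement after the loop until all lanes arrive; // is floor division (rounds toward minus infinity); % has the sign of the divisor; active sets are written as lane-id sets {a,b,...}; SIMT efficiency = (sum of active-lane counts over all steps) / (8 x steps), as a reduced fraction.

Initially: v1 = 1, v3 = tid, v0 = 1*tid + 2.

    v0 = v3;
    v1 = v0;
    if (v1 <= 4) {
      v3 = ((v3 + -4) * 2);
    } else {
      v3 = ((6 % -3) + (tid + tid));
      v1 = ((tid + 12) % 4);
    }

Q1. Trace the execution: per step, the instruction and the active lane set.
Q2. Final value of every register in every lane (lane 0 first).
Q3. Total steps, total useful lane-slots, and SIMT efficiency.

step 0: v0 <- v3                     {0,1,2,3,4,5,6,7}
step 1: v1 <- v0                     {0,1,2,3,4,5,6,7}
step 2: eval (v1 <= 4)               {0,1,2,3,4,5,6,7}
step 3: v3 <- ((v3 + -4) * 2)        {0,1,2,3,4}
step 4: v3 <- ((6 % -3) + (tid + tid)) {5,6,7}
step 5: v1 <- ((tid + 12) % 4)       {5,6,7}

Answer: 6 steps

v1: 0,1,2,3,4,1,2,3
v3: -8,-6,-4,-2,0,10,12,14
v0: 0,1,2,3,4,5,6,7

steps = 6; useful = 35; efficiency = 35/48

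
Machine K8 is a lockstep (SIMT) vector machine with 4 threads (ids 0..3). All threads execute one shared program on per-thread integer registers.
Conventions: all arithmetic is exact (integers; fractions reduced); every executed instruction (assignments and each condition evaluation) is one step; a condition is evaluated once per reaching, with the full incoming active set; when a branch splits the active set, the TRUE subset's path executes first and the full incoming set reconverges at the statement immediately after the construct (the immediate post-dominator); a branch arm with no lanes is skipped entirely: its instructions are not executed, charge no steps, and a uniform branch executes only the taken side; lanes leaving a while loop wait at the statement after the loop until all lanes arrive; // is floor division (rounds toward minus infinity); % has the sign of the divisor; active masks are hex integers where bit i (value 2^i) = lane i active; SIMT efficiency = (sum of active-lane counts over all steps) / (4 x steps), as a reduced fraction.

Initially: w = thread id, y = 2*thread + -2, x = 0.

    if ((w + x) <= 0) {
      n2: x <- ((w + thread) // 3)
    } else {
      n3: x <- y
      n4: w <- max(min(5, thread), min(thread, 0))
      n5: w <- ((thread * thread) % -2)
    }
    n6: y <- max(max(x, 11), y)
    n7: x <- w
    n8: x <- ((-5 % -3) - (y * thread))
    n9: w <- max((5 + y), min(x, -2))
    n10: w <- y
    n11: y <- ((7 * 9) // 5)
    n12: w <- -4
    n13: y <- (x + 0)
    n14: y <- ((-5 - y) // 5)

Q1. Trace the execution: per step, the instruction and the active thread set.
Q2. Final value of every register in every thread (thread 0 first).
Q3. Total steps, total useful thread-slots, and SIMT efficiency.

step 0: eval ((w + x) <= 0)          0xf
step 1: x <- ((w + thread) // 3)     0x1
step 2: x <- y                       0xe
step 3: w <- max(min(5, thread), min(thread, 0)) 0xe
step 4: w <- ((thread * thread) % -2) 0xe
step 5: y <- max(max(x, 11), y)      0xf
step 6: x <- w                       0xf
step 7: x <- ((-5 % -3) - (y * thread)) 0xf
step 8: w <- max((5 + y), min(x, -2)) 0xf
step 9: w <- y                       0xf
step 10: y <- ((7 * 9) // 5)          0xf
step 11: w <- -4                      0xf
step 12: y <- (x + 0)                 0xf
step 13: y <- ((-5 - y) // 5)         0xf

Answer: 14 steps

w: -4,-4,-4,-4
y: -1,1,3,6
x: -2,-13,-24,-35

steps = 14; useful = 50; efficiency = 50/56 = 25/28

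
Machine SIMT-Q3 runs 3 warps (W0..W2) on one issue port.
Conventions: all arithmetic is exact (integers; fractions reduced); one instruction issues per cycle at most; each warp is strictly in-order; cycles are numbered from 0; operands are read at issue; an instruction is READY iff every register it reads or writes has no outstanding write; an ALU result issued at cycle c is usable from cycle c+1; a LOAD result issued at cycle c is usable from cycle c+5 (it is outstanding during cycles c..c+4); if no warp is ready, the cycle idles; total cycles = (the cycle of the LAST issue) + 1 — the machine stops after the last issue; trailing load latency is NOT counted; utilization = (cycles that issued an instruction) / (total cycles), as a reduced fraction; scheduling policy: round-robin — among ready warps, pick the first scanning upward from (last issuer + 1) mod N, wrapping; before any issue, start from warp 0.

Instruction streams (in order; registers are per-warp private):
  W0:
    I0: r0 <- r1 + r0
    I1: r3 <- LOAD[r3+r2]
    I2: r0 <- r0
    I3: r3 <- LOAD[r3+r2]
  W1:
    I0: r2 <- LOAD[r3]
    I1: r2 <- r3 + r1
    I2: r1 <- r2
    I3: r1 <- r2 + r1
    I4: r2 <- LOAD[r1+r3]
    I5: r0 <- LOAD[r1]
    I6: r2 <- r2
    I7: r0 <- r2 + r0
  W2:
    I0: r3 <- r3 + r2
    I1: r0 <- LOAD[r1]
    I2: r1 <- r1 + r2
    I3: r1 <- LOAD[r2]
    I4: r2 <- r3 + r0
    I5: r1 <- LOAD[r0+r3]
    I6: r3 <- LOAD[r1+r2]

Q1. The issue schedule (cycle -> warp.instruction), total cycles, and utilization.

cycle 0: W0.I0
cycle 1: W1.I0
cycle 2: W2.I0
cycle 3: W0.I1
cycle 4: W2.I1
cycle 5: W0.I2
cycle 6: W1.I1
cycle 7: W2.I2
cycle 8: W0.I3
cycle 9: W1.I2
cycle 10: W2.I3
cycle 11: W1.I3
cycle 12: W2.I4
cycle 13: W1.I4
cycle 14: W1.I5
cycle 15: W2.I5
cycle 16: idle
cycle 17: idle
cycle 18: W1.I6
cycle 19: W1.I7
cycle 20: W2.I6

Answer: 21 cycles, utilization 19/21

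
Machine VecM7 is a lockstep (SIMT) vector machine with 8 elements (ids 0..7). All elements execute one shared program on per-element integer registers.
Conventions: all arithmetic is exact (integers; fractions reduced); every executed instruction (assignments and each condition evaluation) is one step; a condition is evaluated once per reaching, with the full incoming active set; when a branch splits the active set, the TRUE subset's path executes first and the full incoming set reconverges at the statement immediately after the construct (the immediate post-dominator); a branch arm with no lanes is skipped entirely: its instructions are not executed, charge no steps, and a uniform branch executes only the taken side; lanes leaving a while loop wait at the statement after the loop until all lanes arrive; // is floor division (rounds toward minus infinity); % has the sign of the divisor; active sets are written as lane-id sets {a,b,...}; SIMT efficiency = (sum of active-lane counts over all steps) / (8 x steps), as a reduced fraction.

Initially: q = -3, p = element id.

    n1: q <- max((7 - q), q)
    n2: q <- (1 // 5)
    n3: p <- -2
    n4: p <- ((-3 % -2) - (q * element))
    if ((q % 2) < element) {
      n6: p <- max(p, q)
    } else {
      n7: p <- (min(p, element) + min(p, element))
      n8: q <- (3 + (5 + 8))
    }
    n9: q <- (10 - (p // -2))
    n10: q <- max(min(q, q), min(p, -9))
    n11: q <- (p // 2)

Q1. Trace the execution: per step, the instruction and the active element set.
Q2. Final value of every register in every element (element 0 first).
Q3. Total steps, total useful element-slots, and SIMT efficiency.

step 0: q <- max((7 - q), q)         {0,1,2,3,4,5,6,7}
step 1: q <- (1 // 5)                {0,1,2,3,4,5,6,7}
step 2: p <- -2                      {0,1,2,3,4,5,6,7}
step 3: p <- ((-3 % -2) - (q * element)) {0,1,2,3,4,5,6,7}
step 4: eval ((q % 2) < element)     {0,1,2,3,4,5,6,7}
step 5: p <- max(p, q)               {1,2,3,4,5,6,7}
step 6: p <- (min(p, element) + min(p, element)) {0}
step 7: q <- (3 + (5 + 8))           {0}
step 8: q <- (10 - (p // -2))        {0,1,2,3,4,5,6,7}
step 9: q <- max(min(q, q), min(p, -9)) {0,1,2,3,4,5,6,7}
step 10: q <- (p // 2)                {0,1,2,3,4,5,6,7}

Answer: 11 steps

q: -1,0,0,0,0,0,0,0
p: -2,0,0,0,0,0,0,0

steps = 11; useful = 73; efficiency = 73/88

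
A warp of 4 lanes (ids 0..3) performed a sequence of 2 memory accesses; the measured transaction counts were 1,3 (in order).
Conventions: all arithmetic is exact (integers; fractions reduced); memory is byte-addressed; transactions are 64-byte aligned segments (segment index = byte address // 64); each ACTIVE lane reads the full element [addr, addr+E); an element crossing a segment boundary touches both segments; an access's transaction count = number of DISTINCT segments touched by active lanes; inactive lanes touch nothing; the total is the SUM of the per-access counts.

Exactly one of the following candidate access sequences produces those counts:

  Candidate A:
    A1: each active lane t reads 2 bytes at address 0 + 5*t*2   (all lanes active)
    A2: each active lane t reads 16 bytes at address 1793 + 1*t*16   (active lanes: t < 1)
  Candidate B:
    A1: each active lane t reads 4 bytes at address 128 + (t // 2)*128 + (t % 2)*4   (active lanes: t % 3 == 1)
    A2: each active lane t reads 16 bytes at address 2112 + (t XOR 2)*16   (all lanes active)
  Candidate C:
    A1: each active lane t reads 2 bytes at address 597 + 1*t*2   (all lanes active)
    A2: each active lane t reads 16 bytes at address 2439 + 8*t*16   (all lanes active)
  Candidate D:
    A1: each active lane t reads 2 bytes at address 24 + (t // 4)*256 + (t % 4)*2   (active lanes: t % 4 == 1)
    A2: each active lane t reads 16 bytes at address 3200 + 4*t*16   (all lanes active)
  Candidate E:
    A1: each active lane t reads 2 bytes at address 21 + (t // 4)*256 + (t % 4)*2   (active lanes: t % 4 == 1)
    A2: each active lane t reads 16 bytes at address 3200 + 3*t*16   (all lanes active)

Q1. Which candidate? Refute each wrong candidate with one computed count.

A: A2 gives 1 transaction, not 3
B: A2 gives 1 transaction, not 3
C: A2 gives 4 transactions, not 3
D: A2 gives 4 transactions, not 3
E: all counts match (1,3)

Answer: E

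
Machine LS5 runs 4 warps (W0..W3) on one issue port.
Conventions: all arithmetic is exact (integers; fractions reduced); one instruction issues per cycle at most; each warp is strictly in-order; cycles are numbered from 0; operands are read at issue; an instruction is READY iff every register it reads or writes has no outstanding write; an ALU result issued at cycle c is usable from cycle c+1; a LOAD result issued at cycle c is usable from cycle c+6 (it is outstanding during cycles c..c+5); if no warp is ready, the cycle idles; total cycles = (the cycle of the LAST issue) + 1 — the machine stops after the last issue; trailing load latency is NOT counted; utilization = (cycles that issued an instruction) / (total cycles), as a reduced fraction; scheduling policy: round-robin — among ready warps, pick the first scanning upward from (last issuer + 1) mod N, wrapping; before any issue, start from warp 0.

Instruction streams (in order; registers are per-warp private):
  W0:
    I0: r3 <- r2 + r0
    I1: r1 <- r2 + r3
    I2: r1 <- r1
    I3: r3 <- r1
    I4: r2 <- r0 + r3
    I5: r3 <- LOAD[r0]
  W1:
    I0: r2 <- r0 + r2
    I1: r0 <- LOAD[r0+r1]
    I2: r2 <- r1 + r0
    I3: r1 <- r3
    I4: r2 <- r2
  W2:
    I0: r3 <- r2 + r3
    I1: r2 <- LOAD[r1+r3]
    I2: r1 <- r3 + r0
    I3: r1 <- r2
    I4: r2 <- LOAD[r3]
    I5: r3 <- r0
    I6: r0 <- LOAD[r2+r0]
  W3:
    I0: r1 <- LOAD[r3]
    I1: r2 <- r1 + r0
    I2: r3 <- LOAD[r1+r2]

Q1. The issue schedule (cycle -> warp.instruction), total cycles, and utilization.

cycle 0: W0.I0
cycle 1: W1.I0
cycle 2: W2.I0
cycle 3: W3.I0
cycle 4: W0.I1
cycle 5: W1.I1
cycle 6: W2.I1
cycle 7: W0.I2
cycle 8: W2.I2
cycle 9: W3.I1
cycle 10: W0.I3
cycle 11: W1.I2
cycle 12: W2.I3
cycle 13: W3.I2
cycle 14: W0.I4
cycle 15: W1.I3
cycle 16: W2.I4
cycle 17: W0.I5
cycle 18: W1.I4
cycle 19: W2.I5
cycle 20: idle
cycle 21: idle
cycle 22: W2.I6

Answer: 23 cycles, utilization 21/23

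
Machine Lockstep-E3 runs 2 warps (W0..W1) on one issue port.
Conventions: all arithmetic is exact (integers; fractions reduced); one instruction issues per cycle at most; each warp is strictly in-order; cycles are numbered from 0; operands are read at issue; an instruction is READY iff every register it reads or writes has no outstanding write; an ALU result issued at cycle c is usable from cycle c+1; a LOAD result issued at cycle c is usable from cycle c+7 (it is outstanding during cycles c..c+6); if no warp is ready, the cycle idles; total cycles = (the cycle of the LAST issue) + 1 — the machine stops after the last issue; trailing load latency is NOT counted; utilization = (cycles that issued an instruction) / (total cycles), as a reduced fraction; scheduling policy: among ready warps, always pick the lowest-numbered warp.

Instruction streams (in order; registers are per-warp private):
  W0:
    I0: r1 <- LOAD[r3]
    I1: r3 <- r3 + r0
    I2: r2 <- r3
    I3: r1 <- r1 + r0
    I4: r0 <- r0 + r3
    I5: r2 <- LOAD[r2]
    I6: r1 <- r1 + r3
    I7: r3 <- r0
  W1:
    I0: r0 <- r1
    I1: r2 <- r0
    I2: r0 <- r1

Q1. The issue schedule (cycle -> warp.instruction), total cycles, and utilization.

cycle 0: W0.I0
cycle 1: W0.I1
cycle 2: W0.I2
cycle 3: W1.I0
cycle 4: W1.I1
cycle 5: W1.I2
cycle 6: idle
cycle 7: W0.I3
cycle 8: W0.I4
cycle 9: W0.I5
cycle 10: W0.I6
cycle 11: W0.I7

Answer: 12 cycles, utilization 11/12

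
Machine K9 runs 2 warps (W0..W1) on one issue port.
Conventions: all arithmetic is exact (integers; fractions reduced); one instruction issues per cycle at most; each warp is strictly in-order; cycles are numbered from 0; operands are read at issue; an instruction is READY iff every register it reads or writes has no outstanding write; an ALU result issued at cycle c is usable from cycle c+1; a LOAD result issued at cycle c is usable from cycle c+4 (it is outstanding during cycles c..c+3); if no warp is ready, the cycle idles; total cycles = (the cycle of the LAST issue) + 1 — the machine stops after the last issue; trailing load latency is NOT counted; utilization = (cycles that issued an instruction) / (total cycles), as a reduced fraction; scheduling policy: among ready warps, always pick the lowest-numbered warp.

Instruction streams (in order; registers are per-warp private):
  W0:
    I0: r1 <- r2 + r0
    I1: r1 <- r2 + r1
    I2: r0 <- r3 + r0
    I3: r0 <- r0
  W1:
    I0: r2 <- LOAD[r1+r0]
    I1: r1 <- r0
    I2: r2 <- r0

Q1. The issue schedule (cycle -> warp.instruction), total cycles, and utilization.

cycle 0: W0.I0
cycle 1: W0.I1
cycle 2: W0.I2
cycle 3: W0.I3
cycle 4: W1.I0
cycle 5: W1.I1
cycle 6: idle
cycle 7: idle
cycle 8: W1.I2

Answer: 9 cycles, utilization 7/9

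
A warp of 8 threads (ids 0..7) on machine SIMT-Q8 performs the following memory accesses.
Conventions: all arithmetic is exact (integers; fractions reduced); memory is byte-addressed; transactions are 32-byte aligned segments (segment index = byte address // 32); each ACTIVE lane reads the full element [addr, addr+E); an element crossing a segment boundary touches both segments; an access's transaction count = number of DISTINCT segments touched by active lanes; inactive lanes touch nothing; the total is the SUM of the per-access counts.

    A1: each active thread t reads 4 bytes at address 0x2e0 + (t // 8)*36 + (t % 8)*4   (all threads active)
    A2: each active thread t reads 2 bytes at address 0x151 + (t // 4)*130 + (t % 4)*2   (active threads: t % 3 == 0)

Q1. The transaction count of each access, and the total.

A1: 1 transaction
A2: 2 transactions

Answer: 1,2; total 3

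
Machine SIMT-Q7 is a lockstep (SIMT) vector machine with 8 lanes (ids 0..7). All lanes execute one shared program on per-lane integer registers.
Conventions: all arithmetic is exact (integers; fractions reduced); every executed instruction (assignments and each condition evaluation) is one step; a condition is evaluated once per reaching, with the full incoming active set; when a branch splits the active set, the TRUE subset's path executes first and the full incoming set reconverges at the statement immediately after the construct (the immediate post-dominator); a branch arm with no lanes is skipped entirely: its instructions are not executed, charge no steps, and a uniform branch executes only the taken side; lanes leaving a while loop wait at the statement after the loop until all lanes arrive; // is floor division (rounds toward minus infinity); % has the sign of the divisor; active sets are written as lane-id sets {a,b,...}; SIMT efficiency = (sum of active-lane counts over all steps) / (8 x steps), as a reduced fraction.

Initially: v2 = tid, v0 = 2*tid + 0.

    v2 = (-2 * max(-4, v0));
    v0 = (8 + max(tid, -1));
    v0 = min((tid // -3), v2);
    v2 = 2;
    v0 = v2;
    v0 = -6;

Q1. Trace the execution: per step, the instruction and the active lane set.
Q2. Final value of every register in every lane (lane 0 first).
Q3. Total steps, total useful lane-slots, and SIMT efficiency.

step 0: v2 <- (-2 * max(-4, v0))     {0,1,2,3,4,5,6,7}
step 1: v0 <- (8 + max(tid, -1))     {0,1,2,3,4,5,6,7}
step 2: v0 <- min((tid // -3), v2)   {0,1,2,3,4,5,6,7}
step 3: v2 <- 2                      {0,1,2,3,4,5,6,7}
step 4: v0 <- v2                     {0,1,2,3,4,5,6,7}
step 5: v0 <- -6                     {0,1,2,3,4,5,6,7}

Answer: 6 steps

v2: 2,2,2,2,2,2,2,2
v0: -6,-6,-6,-6,-6,-6,-6,-6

steps = 6; useful = 48; efficiency = 48/48 = 1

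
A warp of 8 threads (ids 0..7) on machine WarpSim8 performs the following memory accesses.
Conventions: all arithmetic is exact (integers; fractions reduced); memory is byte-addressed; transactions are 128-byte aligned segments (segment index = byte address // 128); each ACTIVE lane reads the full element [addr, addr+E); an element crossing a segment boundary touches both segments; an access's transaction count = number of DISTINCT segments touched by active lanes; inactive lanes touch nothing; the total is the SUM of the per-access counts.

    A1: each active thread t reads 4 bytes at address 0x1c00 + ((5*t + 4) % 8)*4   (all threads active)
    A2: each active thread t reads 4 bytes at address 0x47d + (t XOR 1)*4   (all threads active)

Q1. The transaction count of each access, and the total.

A1: 1 transaction
A2: 2 transactions

Answer: 1,2; total 3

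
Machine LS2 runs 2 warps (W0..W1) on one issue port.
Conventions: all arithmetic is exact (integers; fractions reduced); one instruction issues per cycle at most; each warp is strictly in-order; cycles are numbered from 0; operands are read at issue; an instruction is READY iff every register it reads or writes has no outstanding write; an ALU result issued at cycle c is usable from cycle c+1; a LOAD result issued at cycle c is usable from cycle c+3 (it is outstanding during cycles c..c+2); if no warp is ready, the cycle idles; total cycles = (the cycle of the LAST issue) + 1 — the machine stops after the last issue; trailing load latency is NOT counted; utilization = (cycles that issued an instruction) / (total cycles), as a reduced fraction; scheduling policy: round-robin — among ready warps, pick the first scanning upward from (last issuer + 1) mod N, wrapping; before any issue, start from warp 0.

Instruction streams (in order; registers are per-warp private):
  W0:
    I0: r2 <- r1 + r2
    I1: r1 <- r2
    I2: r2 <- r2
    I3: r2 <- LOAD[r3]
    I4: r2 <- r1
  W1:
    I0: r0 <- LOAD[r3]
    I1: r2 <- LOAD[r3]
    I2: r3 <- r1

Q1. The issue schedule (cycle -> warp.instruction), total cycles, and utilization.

cycle 0: W0.I0
cycle 1: W1.I0
cycle 2: W0.I1
cycle 3: W1.I1
cycle 4: W0.I2
cycle 5: W1.I2
cycle 6: W0.I3
cycle 7: idle
cycle 8: idle
cycle 9: W0.I4

Answer: 10 cycles, utilization 4/5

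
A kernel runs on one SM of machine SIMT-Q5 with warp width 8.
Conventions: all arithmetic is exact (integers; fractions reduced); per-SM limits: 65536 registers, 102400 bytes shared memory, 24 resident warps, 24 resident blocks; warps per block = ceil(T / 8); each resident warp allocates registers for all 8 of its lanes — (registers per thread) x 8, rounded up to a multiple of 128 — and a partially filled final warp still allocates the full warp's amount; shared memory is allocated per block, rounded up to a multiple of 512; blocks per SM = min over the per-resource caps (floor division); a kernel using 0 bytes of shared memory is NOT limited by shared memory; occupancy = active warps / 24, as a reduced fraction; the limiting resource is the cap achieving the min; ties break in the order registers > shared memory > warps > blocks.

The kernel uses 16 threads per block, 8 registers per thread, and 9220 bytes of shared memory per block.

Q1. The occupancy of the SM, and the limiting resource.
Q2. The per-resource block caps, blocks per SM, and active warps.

Answer: occupancy 5/6, limited by shared memory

registers: 256 blocks
shared memory: 10 blocks
warps: 12 blocks
blocks: 24 blocks

Answer: 10 blocks, 20 active warps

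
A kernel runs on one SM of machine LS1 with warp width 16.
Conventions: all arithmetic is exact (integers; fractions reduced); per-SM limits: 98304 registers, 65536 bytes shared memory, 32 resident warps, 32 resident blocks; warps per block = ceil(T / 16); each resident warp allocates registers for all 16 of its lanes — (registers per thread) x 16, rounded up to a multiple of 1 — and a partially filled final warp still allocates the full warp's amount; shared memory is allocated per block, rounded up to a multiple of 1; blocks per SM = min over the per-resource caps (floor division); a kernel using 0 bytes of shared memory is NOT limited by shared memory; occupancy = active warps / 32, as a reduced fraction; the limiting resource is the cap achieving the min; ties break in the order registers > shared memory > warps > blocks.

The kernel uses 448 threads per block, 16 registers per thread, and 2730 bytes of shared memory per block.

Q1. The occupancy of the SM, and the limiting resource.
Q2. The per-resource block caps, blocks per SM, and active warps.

Answer: occupancy 7/8, limited by warps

registers: 13 blocks
shared memory: 24 blocks
warps: 1 block
blocks: 32 blocks

Answer: 1 block, 28 active warps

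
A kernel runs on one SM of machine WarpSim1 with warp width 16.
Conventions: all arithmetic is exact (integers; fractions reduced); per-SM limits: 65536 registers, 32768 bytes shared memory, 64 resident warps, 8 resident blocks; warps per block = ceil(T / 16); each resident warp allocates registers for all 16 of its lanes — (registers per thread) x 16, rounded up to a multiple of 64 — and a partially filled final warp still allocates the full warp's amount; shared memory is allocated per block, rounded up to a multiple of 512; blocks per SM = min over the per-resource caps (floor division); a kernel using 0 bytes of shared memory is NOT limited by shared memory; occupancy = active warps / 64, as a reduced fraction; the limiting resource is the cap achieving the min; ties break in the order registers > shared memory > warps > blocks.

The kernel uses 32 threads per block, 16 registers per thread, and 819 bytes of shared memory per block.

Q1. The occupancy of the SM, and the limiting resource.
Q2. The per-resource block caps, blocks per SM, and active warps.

Answer: occupancy 1/4, limited by blocks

registers: 128 blocks
shared memory: 32 blocks
warps: 32 blocks
blocks: 8 blocks

Answer: 8 blocks, 16 active warps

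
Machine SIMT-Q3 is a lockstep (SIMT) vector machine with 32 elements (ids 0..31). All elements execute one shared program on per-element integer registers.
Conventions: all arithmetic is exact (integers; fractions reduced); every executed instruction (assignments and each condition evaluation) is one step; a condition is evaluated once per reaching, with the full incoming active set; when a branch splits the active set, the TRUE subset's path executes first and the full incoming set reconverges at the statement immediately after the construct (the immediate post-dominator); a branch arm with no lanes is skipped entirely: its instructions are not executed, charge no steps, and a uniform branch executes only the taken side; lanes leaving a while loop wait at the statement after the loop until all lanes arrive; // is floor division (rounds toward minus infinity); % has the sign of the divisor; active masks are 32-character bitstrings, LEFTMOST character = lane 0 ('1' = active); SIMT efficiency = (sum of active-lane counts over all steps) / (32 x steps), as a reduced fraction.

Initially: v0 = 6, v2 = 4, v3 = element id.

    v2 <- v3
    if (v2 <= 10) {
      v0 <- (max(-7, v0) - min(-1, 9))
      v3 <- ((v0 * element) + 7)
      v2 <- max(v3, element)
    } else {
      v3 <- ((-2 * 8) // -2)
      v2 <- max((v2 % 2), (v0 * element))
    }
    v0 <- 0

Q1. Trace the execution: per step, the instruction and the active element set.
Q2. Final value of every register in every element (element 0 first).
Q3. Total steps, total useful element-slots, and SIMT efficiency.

step 0: v2 <- v3                     11111111111111111111111111111111
step 1: eval (v2 <= 10)              11111111111111111111111111111111
step 2: v0 <- (max(-7, v0) - min(-1, 9)) 11111111111000000000000000000000
step 3: v3 <- ((v0 * element) + 7)   11111111111000000000000000000000
step 4: v2 <- max(v3, element)       11111111111000000000000000000000
step 5: v3 <- ((-2 * 8) // -2)       00000000000111111111111111111111
step 6: v2 <- max((v2 % 2), (v0 * element)) 00000000000111111111111111111111
step 7: v0 <- 0                      11111111111111111111111111111111

Answer: 8 steps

v0: 0,0,0,0,0,0,0,0,0,0,0,0,0,0,0,0,0,0,0,0,0,0,0,0,0,0,0,0,0,0,0,0
v2: 7,14,21,28,35,42,49,56,63,70,77,66,72,78,84,90,96,102,108,114,120,126,132,138,144,150,156,162,168,174,180,186
v3: 7,14,21,28,35,42,49,56,63,70,77,8,8,8,8,8,8,8,8,8,8,8,8,8,8,8,8,8,8,8,8,8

steps = 8; useful = 171; efficiency = 171/256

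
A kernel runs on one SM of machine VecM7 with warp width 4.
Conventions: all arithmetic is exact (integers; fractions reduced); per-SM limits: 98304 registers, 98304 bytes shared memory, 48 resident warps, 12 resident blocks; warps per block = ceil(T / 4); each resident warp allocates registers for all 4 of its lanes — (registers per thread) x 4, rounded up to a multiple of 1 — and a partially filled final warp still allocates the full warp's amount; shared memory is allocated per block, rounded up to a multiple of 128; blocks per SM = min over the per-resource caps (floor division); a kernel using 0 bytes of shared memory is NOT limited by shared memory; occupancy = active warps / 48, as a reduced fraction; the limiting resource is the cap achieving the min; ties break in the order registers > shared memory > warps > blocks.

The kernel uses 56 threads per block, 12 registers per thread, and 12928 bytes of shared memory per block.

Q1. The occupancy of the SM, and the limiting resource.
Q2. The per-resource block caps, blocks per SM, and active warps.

Answer: occupancy 7/8, limited by warps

registers: 146 blocks
shared memory: 7 blocks
warps: 3 blocks
blocks: 12 blocks

Answer: 3 blocks, 42 active warps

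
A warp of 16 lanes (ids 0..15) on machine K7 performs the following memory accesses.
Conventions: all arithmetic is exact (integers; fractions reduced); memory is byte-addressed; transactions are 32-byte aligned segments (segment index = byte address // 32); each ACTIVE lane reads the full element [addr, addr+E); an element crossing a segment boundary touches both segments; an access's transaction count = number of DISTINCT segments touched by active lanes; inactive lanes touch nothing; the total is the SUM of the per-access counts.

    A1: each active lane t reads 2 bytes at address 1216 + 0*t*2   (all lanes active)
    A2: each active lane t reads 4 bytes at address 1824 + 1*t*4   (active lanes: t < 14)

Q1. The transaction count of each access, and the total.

A1: 1 transaction
A2: 2 transactions

Answer: 1,2; total 3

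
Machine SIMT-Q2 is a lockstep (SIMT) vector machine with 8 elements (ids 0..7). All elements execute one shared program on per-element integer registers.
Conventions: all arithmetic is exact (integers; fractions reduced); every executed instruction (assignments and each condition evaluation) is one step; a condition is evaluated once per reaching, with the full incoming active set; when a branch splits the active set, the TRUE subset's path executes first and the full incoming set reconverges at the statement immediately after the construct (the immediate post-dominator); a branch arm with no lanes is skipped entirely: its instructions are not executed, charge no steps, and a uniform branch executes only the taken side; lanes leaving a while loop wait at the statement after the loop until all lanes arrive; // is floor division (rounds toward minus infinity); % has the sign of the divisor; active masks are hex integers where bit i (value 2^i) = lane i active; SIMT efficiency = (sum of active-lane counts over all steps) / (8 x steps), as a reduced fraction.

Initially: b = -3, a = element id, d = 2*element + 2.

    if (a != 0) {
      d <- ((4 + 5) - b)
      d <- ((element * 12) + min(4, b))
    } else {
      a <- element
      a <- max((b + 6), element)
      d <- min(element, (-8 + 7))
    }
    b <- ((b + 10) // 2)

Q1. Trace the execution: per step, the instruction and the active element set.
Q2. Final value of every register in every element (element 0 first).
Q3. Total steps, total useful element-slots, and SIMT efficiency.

step 0: eval (a != 0)                0xff
step 1: d <- ((4 + 5) - b)           0xfe
step 2: d <- ((element * 12) + min(4, b)) 0xfe
step 3: a <- element                 0x01
step 4: a <- max((b + 6), element)   0x01
step 5: d <- min(element, (-8 + 7))  0x01
step 6: b <- ((b + 10) // 2)         0xff

Answer: 7 steps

b: 3,3,3,3,3,3,3,3
a: 3,1,2,3,4,5,6,7
d: -1,9,21,33,45,57,69,81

steps = 7; useful = 33; efficiency = 33/56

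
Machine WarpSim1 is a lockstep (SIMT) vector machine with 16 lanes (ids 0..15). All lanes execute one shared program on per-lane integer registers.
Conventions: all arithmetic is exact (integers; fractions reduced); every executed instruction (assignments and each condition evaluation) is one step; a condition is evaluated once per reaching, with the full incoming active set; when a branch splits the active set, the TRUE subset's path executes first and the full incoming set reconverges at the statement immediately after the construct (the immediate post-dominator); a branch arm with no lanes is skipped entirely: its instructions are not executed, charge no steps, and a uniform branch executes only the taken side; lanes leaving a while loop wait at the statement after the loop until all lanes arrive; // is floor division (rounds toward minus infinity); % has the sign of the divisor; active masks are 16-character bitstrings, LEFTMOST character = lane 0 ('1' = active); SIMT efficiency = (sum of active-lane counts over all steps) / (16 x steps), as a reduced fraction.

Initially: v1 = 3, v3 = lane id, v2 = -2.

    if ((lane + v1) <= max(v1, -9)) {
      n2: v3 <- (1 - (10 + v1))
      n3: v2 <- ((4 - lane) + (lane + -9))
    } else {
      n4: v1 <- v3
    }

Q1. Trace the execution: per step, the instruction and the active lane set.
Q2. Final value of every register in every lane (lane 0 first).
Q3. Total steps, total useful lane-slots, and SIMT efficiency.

step 0: eval ((lane + v1) <= max(v1, -9)) 1111111111111111
step 1: v3 <- (1 - (10 + v1))        1000000000000000
step 2: v2 <- ((4 - lane) + (lane + -9)) 1000000000000000
step 3: v1 <- v3                     0111111111111111

Answer: 4 steps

v1: 3,1,2,3,4,5,6,7,8,9,10,11,12,13,14,15
v3: -12,1,2,3,4,5,6,7,8,9,10,11,12,13,14,15
v2: -5,-2,-2,-2,-2,-2,-2,-2,-2,-2,-2,-2,-2,-2,-2,-2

steps = 4; useful = 33; efficiency = 33/64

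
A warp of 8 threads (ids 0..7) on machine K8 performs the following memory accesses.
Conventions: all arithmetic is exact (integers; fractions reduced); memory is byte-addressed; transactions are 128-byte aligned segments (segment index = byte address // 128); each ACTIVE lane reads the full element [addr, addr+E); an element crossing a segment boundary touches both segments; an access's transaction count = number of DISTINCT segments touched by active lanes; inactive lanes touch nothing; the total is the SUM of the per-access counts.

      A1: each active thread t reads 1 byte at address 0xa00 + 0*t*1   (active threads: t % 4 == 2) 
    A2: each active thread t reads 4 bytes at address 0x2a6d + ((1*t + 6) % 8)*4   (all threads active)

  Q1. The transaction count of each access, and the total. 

A1: 1 transaction
A2: 2 transactions

Answer: 1,2; total 3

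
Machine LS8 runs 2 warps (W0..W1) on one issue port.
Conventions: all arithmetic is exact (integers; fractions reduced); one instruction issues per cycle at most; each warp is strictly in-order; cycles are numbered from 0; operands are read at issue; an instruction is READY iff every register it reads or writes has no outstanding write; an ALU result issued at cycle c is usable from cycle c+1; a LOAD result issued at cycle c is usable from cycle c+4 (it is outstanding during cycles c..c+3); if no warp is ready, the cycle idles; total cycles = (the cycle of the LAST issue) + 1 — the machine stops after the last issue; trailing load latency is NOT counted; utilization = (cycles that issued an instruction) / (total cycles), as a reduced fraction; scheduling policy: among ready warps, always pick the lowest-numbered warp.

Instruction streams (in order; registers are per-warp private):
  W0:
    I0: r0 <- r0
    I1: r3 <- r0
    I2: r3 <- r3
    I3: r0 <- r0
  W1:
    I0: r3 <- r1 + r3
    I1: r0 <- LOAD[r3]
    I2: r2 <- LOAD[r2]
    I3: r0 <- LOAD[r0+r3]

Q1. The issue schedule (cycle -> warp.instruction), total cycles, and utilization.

cycle 0: W0.I0
cycle 1: W0.I1
cycle 2: W0.I2
cycle 3: W0.I3
cycle 4: W1.I0
cycle 5: W1.I1
cycle 6: W1.I2
cycle 7: idle
cycle 8: idle
cycle 9: W1.I3

Answer: 10 cycles, utilization 4/5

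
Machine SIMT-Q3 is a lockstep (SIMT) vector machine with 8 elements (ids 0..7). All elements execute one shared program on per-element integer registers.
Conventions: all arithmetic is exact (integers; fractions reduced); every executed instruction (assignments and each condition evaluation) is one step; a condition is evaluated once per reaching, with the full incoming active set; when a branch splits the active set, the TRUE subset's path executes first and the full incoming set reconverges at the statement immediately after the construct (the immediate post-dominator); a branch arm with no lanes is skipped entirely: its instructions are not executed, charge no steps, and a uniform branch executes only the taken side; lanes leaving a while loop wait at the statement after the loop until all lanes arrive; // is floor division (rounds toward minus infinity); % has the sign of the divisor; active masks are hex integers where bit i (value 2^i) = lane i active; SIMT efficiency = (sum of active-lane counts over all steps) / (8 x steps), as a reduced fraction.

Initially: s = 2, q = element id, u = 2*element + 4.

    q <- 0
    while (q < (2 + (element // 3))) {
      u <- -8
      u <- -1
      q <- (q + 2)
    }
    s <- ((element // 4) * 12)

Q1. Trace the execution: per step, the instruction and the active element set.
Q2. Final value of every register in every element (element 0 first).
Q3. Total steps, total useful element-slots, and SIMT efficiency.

step 0: q <- 0                       0xff
step 1: eval (q < (2 + (element // 3))) 0xff
step 2: u <- -8                      0xff
step 3: u <- -1                      0xff
step 4: q <- (q + 2)                 0xff
step 5: eval (q < (2 + (element // 3))) 0xff
step 6: u <- -8                      0xf8
step 7: u <- -1                      0xf8
step 8: q <- (q + 2)                 0xf8
step 9: eval (q < (2 + (element // 3))) 0xf8
step 10: s <- ((element // 4) * 12)   0xff

Answer: 11 steps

s: 0,0,0,0,12,12,12,12
q: 2,2,2,4,4,4,4,4
u: -1,-1,-1,-1,-1,-1,-1,-1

steps = 11; useful = 76; efficiency = 76/88 = 19/22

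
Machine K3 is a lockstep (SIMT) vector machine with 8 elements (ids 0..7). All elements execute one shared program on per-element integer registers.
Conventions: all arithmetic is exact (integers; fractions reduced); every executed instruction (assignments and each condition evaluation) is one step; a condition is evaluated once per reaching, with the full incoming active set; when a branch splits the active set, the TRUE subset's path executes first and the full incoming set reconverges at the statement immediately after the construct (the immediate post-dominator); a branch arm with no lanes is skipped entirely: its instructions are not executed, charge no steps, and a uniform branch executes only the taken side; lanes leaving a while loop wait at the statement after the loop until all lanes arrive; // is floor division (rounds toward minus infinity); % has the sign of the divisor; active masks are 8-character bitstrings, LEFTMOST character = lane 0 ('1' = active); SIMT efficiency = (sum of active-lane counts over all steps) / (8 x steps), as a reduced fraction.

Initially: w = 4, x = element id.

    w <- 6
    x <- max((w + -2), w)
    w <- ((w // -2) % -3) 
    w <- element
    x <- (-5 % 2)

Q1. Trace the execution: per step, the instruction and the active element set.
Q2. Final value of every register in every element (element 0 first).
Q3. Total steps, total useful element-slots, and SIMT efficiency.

step 0: w <- 6                       11111111
step 1: x <- max((w + -2), w)        11111111
step 2: w <- ((w // -2) % -3)        11111111
step 3: w <- element                 11111111
step 4: x <- (-5 % 2)                11111111

Answer: 5 steps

w: 0,1,2,3,4,5,6,7
x: 1,1,1,1,1,1,1,1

steps = 5; useful = 40; efficiency = 40/40 = 1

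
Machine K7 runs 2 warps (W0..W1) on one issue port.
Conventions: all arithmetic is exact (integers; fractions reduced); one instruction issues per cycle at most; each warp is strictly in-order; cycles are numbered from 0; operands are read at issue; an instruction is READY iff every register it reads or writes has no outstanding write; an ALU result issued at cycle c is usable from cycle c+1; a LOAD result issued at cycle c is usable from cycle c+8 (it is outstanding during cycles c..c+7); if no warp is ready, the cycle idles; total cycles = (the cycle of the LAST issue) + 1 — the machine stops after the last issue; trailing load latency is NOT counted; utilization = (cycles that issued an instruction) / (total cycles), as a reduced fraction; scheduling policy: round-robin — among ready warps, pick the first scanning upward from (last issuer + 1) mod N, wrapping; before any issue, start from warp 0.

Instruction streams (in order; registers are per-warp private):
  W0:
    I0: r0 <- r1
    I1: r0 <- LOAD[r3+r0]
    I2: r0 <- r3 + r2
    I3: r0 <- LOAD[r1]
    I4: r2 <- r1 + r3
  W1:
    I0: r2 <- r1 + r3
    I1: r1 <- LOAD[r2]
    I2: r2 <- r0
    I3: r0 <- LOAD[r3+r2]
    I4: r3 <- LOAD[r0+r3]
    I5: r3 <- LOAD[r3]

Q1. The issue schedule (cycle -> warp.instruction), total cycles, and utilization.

cycle 0: W0.I0
cycle 1: W1.I0
cycle 2: W0.I1
cycle 3: W1.I1
cycle 4: W1.I2
cycle 5: W1.I3
cycle 6: idle
cycle 7: idle
cycle 8: idle
cycle 9: idle
cycle 10: W0.I2
cycle 11: W0.I3
cycle 12: W0.I4
cycle 13: W1.I4
cycle 14: idle
cycle 15: idle
cycle 16: idle
cycle 17: idle
cycle 18: idle
cycle 19: idle
cycle 20: idle
cycle 21: W1.I5

Answer: 22 cycles, utilization 1/2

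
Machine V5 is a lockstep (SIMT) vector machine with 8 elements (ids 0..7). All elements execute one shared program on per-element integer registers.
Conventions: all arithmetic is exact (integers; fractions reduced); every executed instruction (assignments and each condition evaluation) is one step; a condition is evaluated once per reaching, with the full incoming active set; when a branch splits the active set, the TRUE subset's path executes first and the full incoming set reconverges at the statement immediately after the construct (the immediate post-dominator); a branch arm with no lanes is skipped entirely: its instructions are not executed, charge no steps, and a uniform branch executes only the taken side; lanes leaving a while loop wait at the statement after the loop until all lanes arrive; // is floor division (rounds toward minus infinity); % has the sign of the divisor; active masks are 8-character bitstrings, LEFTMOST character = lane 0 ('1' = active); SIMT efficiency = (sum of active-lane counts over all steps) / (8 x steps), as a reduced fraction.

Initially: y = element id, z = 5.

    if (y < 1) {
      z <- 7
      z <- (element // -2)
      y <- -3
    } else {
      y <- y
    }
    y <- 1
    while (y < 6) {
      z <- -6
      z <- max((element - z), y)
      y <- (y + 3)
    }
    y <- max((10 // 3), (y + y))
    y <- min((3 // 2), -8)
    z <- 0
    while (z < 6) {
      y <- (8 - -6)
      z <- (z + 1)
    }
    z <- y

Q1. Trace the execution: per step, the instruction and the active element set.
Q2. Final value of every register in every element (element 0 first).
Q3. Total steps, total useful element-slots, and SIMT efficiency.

step 0: eval (y < 1)                 11111111
step 1: z <- 7                       10000000
step 2: z <- (element // -2)         10000000
step 3: y <- -3                      10000000
step 4: y <- y                       01111111
step 5: y <- 1                       11111111
step 6: eval (y < 6)                 11111111
step 7: z <- -6                      11111111
step 8: z <- max((element - z), y)   11111111
step 9: y <- (y + 3)                 11111111
step 10: eval (y < 6)                 11111111
step 11: z <- -6                      11111111
step 12: z <- max((element - z), y)   11111111
step 13: y <- (y + 3)                 11111111
step 14: eval (y < 6)                 11111111
step 15: y <- max((10 // 3), (y + y)) 11111111
step 16: y <- min((3 // 2), -8)       11111111
step 17: z <- 0                       11111111
step 18: eval (z < 6)                 11111111
step 19: y <- (8 - -6)                11111111
step 20: z <- (z + 1)                 11111111
step 21: eval (z < 6)                 11111111
step 22: y <- (8 - -6)                11111111
step 23: z <- (z + 1)                 11111111
step 24: eval (z < 6)                 11111111
step 25: y <- (8 - -6)                11111111
step 26: z <- (z + 1)                 11111111
step 27: eval (z < 6)                 11111111
step 28: y <- (8 - -6)                11111111
step 29: z <- (z + 1)                 11111111
step 30: eval (z < 6)                 11111111
step 31: y <- (8 - -6)                11111111
step 32: z <- (z + 1)                 11111111
step 33: eval (z < 6)                 11111111
step 34: y <- (8 - -6)                11111111
step 35: z <- (z + 1)                 11111111
step 36: eval (z < 6)                 11111111
step 37: z <- y                       11111111

Answer: 38 steps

y: 14,14,14,14,14,14,14,14
z: 14,14,14,14,14,14,14,14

steps = 38; useful = 282; efficiency = 282/304 = 141/152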